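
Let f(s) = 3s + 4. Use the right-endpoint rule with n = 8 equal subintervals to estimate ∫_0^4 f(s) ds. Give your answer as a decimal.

43

Δs = (4 − 0)/8 = 0.5.
Right endpoints: 0.5, 1, 1.5, 2, 2.5, 3, 3.5, 4.
f(0.5) = 5.5, f(1) = 7, f(1.5) = 8.5, f(2) = 10, f(2.5) = 11.5, f(3) = 13, f(3.5) = 14.5, f(4) = 16.
Sum = Δs · [f(0.5) + f(1) + f(1.5) + ...].
Sum = 43.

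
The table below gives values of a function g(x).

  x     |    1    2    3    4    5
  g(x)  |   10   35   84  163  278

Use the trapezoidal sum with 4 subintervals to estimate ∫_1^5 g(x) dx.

Δx = 1.
T_4 = (1/2)·[10 + 2·35 + 2·84 + 2·163 + 278] = 426.

426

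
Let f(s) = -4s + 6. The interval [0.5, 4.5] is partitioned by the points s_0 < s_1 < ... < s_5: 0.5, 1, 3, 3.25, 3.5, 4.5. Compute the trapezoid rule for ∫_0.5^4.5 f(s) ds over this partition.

Subinterval widths: 0.5, 2, 0.25, 0.25, 1.
f(0.5) = 4, f(1) = 2, f(3) = -6, f(3.25) = -7, f(3.5) = -8, f(4.5) = -12.
On each subinterval the trapezoid contributes (Δs_i/2)·[f(s_{i-1}) + f(s_i)].
Sum = -16.

-16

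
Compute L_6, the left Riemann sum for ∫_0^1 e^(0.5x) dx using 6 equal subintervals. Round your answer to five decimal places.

1.24413

Δx = (1 − 0)/6 = 1/6.
Left endpoints: 0, 1/6, 1/3, 0.5, 2/3, 5/6.
f(0) ≈ 1.00000, f(1/6) ≈ 1.08690, f(1/3) ≈ 1.18136, f(0.5) ≈ 1.28403, f(2/3) ≈ 1.39561, f(5/6) ≈ 1.51690.
Sum = Δx · [f(0) + f(1/6) + f(1/3) + ...].
Sum ≈ 1.24413.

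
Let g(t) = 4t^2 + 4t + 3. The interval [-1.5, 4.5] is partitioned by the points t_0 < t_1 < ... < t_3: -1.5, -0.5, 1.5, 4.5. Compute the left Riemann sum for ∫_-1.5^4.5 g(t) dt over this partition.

64

Subinterval widths: 1, 2, 3.
Left endpoints: -1.5, -0.5, 1.5.
g(-1.5) = 6, g(-0.5) = 2, g(1.5) = 18.
Sum = Σ Δt_i · g(t_i).
Sum = 64.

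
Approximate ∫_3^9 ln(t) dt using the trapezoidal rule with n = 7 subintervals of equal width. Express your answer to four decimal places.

10.4656

Δt = (9 − 3)/7 = 6/7.
f(3) ≈ 1.0986, f(27/7) ≈ 1.3499, f(33/7) ≈ 1.5506, f(39/7) ≈ 1.7177, f(45/7) ≈ 1.8608, f(51/7) ≈ 1.9859, f(57/7) ≈ 2.0971, f(9) ≈ 2.1972.
T_7 = (Δt/2)·[f(t_0) + 2f(t_1) + ... + 2f(t_{6}) + f(t_7)].
Sum ≈ 10.4656.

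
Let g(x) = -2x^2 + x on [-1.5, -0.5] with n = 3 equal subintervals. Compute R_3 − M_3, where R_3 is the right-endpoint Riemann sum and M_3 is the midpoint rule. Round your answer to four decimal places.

0.7778

R_3 ≈ -2.370370.
M_3 ≈ -3.148148.
R_3 − M_3 ≈ 0.7778.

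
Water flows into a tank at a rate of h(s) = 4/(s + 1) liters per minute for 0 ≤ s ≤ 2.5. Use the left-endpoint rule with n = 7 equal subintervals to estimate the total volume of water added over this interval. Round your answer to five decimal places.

5.55979

Δs = (2.5 − 0)/7 = 5/14.
Left endpoints: 0, 5/14, 5/7, 15/14, 10/7, 25/14, 15/7.
h(0) = 4, h(5/14) = 56/19, h(5/7) = 7/3, h(15/14) = 56/29, h(10/7) = 28/17, h(25/14) = 56/39, h(15/7) = 14/11.
Sum = Δs · [h(0) + h(5/14) + h(5/7) + ...].
Sum ≈ 5.55979.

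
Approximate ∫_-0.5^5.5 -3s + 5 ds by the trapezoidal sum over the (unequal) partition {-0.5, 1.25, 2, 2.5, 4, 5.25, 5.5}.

-15

Subinterval widths: 1.75, 0.75, 0.5, 1.5, 1.25, 0.25.
f(-0.5) = 6.5, f(1.25) = 1.25, f(2) = -1, f(2.5) = -2.5, f(4) = -7, f(5.25) = -10.75, f(5.5) = -11.5.
On each subinterval the trapezoid contributes (Δs_i/2)·[f(s_{i-1}) + f(s_i)].
Sum = -15.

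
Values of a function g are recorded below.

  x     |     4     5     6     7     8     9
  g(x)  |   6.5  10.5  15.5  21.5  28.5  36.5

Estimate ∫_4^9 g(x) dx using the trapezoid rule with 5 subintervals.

Δx = 1.
T_5 = (1/2)·[6.5 + 2·10.5 + 2·15.5 + 2·21.5 + 2·28.5 + 36.5] = 97.5.

97.5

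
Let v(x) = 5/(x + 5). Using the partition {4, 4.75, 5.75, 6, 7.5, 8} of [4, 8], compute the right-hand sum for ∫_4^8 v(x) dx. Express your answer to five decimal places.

1.75568

Subinterval widths: 0.75, 1, 0.25, 1.5, 0.5.
Right endpoints: 4.75, 5.75, 6, 7.5, 8.
v(4.75) = 20/39, v(5.75) = 20/43, v(6) = 5/11, v(7.5) = 0.4, v(8) = 5/13.
Sum = Σ Δx_i · v(x_i).
Sum ≈ 1.75568.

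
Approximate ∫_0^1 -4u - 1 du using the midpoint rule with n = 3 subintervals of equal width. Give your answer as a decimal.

Δu = (1 − 0)/3 = 1/3.
Midpoints: 1/6, 0.5, 5/6.
f(1/6) = -5/3, f(0.5) = -3, f(5/6) = -13/3.
Sum = Δu · [f(1/6) + f(0.5) + f(5/6)].
Sum = -3.

-3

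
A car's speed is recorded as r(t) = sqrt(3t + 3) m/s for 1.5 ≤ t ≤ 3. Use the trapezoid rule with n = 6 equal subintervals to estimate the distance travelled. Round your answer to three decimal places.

4.673

Δt = (3 − 1.5)/6 = 0.25.
r(1.5) ≈ 2.739, r(1.75) ≈ 2.872, r(2) ≈ 3.000, r(2.25) ≈ 3.122, r(2.5) ≈ 3.240, r(2.75) ≈ 3.354, r(3) ≈ 3.464.
T_6 = (Δt/2)·[r(t_0) + 2r(t_1) + ... + 2r(t_{5}) + r(t_6)].
Sum ≈ 4.673.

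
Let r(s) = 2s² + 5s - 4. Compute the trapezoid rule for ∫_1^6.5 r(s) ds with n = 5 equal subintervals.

265.76

Δs = (6.5 − 1)/5 = 1.1.
r(1) = 3, r(2.1) = 15.32, r(3.2) = 32.48, r(4.3) = 54.48, r(5.4) = 81.32, r(6.5) = 113.
T_5 = (Δs/2)·[r(s_0) + 2r(s_1) + ... + 2r(s_{4}) + r(s_5)].
Sum = 265.76.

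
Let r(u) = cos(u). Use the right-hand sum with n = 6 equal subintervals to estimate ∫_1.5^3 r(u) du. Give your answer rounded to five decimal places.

Δu = (3 − 1.5)/6 = 0.25.
Right endpoints: 1.75, 2, 2.25, 2.5, 2.75, 3.
r(1.75) ≈ -0.17825, r(2) ≈ -0.41615, r(2.25) ≈ -0.62817, r(2.5) ≈ -0.80114, r(2.75) ≈ -0.92430, r(3) ≈ -0.98999.
Sum = Δu · [r(1.75) + r(2) + r(2.25) + ...].
Sum ≈ -0.98450.

-0.98450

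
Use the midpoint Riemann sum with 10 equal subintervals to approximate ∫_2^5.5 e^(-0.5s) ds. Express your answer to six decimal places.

Δs = (5.5 − 2)/10 = 0.35.
Midpoints: 2.175, 2.525, 2.875, 3.225, 3.575, 3.925, 4.275, 4.625, 4.975, 5.325.
f(2.175) ≈ 0.337058, f(2.525) ≈ 0.282946, f(2.875) ≈ 0.237521, f(3.225) ≈ 0.199389, f(3.575) ≈ 0.167378, f(3.925) ≈ 0.140507, f(4.275) ≈ 0.117949, f(4.625) ≈ 0.099013, f(4.975) ≈ 0.083118, f(5.325) ≈ 0.069774.
Sum = Δs · [f(2.175) + f(2.525) + f(2.875) + ...].
Sum ≈ 0.607128.

0.607128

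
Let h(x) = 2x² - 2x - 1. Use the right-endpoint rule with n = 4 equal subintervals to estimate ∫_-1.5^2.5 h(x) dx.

Δx = (2.5 − (-1.5))/4 = 1.
Right endpoints: -0.5, 0.5, 1.5, 2.5.
h(-0.5) = 0.5, h(0.5) = -1.5, h(1.5) = 0.5, h(2.5) = 6.5.
Sum = Δx · [h(-0.5) + h(0.5) + h(1.5) + h(2.5)].
Sum = 6.

6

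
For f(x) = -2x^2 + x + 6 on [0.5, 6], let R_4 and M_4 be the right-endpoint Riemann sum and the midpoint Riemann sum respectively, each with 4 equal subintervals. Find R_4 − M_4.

-50.57421875

R_4 = -141.8828125.
M_4 = -91.30859375.
R_4 − M_4 = -50.57421875.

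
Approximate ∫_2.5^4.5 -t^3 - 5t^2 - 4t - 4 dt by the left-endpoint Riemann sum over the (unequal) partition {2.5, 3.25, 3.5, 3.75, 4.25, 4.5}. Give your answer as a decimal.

-220.265625

Subinterval widths: 0.75, 0.25, 0.25, 0.5, 0.25.
Left endpoints: 2.5, 3.25, 3.5, 3.75, 4.25.
f(2.5) = -60.875, f(3.25) = -104.140625, f(3.5) = -122.125, f(3.75) = -142.046875, f(4.25) = -188.078125.
Sum = Σ Δt_i · f(t_i).
Sum = -220.265625.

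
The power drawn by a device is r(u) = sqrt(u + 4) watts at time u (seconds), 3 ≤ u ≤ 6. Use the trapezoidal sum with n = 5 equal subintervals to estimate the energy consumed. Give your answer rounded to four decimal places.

Δu = (6 − 3)/5 = 0.6.
r(3) ≈ 2.6458, r(3.6) ≈ 2.7568, r(4.2) ≈ 2.8636, r(4.8) ≈ 2.9665, r(5.4) ≈ 3.0659, r(6) ≈ 3.1623.
T_5 = (Δu/2)·[r(u_0) + 2r(u_1) + ... + 2r(u_{4}) + r(u_5)].
Sum ≈ 8.7341.

8.7341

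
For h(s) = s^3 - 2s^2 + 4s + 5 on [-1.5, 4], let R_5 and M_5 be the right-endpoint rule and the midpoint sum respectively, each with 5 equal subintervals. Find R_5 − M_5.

R_5 = 108.79.
M_5 = 71.8471875.
R_5 − M_5 = 36.9428125.

36.9428125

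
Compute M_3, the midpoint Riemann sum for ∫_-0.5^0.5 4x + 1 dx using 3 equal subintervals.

Δx = (0.5 − (-0.5))/3 = 1/3.
Midpoints: -1/3, 0, 1/3.
f(-1/3) = -1/3, f(0) = 1, f(1/3) = 7/3.
Sum = Δx · [f(-1/3) + f(0) + f(1/3)].
Sum = 1.

1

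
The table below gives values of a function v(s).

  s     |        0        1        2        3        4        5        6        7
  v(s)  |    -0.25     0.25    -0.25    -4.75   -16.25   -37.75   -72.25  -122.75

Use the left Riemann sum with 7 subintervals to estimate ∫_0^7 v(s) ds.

-131.25

Δs = 1.
Sum = 1·[(-0.25) + 0.25 + (-0.25) + (-4.75) + (-16.25) + (-37.75) + (-72.25)] = -131.25.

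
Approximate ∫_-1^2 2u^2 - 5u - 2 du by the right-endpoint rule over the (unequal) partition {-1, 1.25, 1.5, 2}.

Subinterval widths: 2.25, 0.25, 0.5.
Right endpoints: 1.25, 1.5, 2.
f(1.25) = -5.125, f(1.5) = -5, f(2) = -4.
Sum = Σ Δu_i · f(u_i).
Sum = -14.78125.

-14.78125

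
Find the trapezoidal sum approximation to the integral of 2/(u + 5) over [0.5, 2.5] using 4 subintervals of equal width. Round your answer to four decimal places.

Δu = (2.5 − 0.5)/4 = 0.5.
f(0.5) = 4/11, f(1) = 1/3, f(1.5) = 4/13, f(2) = 2/7, f(2.5) = 4/15.
T_4 = (Δu/2)·[f(u_0) + 2f(u_1) + 2f(u_2) + 2f(u_3) + f(u_4)].
Sum ≈ 0.6209.

0.6209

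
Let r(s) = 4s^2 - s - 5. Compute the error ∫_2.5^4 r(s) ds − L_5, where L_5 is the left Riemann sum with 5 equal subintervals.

Exact integral: ∫_2.5^4 r(s) ds = 52.125.
L_5 = 46.59.
Error = 52.125 − 46.59 = 5.535.

5.535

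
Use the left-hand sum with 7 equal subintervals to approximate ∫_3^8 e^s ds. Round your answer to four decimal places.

2028.2478

Δs = (8 − 3)/7 = 5/7.
Left endpoints: 3, 26/7, 31/7, 36/7, 41/7, 46/7, 51/7.
f(3) ≈ 20.0855, f(26/7) ≈ 41.0293, f(31/7) ≈ 83.8116, f(36/7) ≈ 171.2042, f(41/7) ≈ 349.7235, f(46/7) ≈ 714.3897, f(51/7) ≈ 1459.3031.
Sum = Δs · [f(3) + f(26/7) + f(31/7) + ...].
Sum ≈ 2028.2478.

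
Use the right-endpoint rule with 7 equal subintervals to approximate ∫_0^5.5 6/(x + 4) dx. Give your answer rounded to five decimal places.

4.86462

Δx = (5.5 − 0)/7 = 11/14.
Right endpoints: 11/14, 11/7, 33/14, 22/7, 55/14, 33/7, 5.5.
f(11/14) = 84/67, f(11/7) = 14/13, f(33/14) = 84/89, f(22/7) = 0.84, f(55/14) = 28/37, f(33/7) = 42/61, f(5.5) = 12/19.
Sum = Δx · [f(11/14) + f(11/7) + f(33/14) + ...].
Sum ≈ 4.86462.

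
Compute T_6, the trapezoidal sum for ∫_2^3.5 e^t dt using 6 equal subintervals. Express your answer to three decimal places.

25.860

Δt = (3.5 − 2)/6 = 0.25.
f(2) ≈ 7.389, f(2.25) ≈ 9.488, f(2.5) ≈ 12.182, f(2.75) ≈ 15.643, f(3) ≈ 20.086, f(3.25) ≈ 25.790, f(3.5) ≈ 33.115.
T_6 = (Δt/2)·[f(t_0) + 2f(t_1) + ... + 2f(t_{5}) + f(t_6)].
Sum ≈ 25.860.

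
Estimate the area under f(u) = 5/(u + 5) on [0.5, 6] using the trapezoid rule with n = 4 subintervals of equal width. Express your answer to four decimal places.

3.4851

Δu = (6 − 0.5)/4 = 1.375.
f(0.5) = 10/11, f(1.875) = 8/11, f(3.25) = 20/33, f(4.625) = 40/77, f(6) = 5/11.
T_4 = (Δu/2)·[f(u_0) + 2f(u_1) + 2f(u_2) + 2f(u_3) + f(u_4)].
Sum ≈ 3.4851.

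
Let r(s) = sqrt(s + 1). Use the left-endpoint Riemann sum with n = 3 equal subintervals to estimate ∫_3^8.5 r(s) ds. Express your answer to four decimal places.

Δs = (8.5 − 3)/3 = 11/6.
Left endpoints: 3, 29/6, 20/3.
r(3) ≈ 2.0000, r(29/6) ≈ 2.4152, r(20/3) ≈ 2.7689.
Sum = Δs · [r(3) + r(29/6) + r(20/3)].
Sum ≈ 13.1709.

13.1709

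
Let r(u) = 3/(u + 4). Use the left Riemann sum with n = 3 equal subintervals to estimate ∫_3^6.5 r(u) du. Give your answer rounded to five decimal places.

1.30357

Δu = (6.5 − 3)/3 = 7/6.
Left endpoints: 3, 25/6, 16/3.
r(3) = 3/7, r(25/6) = 18/49, r(16/3) = 9/28.
Sum = Δu · [r(3) + r(25/6) + r(16/3)].
Sum ≈ 1.30357.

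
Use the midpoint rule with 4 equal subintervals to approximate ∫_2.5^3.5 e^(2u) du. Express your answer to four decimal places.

Δu = (3.5 − 2.5)/4 = 0.25.
Midpoints: 2.625, 2.875, 3.125, 3.375.
f(2.625) ≈ 190.5663, f(2.875) ≈ 314.1907, f(3.125) ≈ 518.0128, f(3.375) ≈ 854.0588.
Sum = Δu · [f(2.625) + f(2.875) + f(3.125) + f(3.375)].
Sum ≈ 469.2071.

469.2071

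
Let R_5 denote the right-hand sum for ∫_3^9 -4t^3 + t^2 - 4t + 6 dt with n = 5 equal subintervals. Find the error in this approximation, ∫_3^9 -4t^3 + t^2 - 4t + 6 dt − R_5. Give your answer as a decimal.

Exact integral: ∫_3^9 f(t) dt = -6354.
R_5 = -8112.24.
Error = -6354 − (-8112.24) = 1758.24.

1758.24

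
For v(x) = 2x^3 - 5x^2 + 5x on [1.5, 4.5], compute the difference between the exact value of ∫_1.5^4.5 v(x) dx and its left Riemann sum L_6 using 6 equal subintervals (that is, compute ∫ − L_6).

23.5

Exact integral: ∫_1.5^4.5 v(x) dx = 101.25.
L_6 = 77.75.
Error = 101.25 − 77.75 = 23.5.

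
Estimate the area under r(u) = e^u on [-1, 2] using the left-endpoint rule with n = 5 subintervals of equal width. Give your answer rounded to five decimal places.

5.12421

Δu = (2 − (-1))/5 = 0.6.
Left endpoints: -1, -0.4, 0.2, 0.8, 1.4.
r(-1) ≈ 0.36788, r(-0.4) ≈ 0.67032, r(0.2) ≈ 1.22140, r(0.8) ≈ 2.22554, r(1.4) ≈ 4.05520.
Sum = Δu · [r(-1) + r(-0.4) + r(0.2) + r(0.8) + r(1.4)].
Sum ≈ 5.12421.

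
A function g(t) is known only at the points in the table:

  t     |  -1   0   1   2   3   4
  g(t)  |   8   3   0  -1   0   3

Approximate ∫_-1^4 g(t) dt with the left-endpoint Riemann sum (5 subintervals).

Δt = 1.
Sum = 1·[8 + 3 + 0 + (-1) + 0] = 10.

10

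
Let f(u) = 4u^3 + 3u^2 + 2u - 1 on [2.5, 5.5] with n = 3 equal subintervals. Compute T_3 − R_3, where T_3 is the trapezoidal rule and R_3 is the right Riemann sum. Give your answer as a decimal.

T_3 = 1073.25.
R_3 = 1413.75.
T_3 − R_3 = -340.5.

-340.5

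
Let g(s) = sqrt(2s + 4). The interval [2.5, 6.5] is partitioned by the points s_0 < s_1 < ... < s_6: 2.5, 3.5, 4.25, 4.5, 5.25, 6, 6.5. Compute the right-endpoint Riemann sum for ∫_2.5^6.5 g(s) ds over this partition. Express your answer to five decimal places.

Subinterval widths: 1, 0.75, 0.25, 0.75, 0.75, 0.5.
Right endpoints: 3.5, 4.25, 4.5, 5.25, 6, 6.5.
g(3.5) ≈ 3.31662, g(4.25) ≈ 3.53553, g(4.5) ≈ 3.60555, g(5.25) ≈ 3.80789, g(6) ≈ 4.00000, g(6.5) ≈ 4.12311.
Sum = Σ Δs_i · g(s_i).
Sum ≈ 14.78713.

14.78713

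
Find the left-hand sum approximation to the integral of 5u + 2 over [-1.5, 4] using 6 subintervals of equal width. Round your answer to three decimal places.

Δu = (4 − (-1.5))/6 = 11/12.
Left endpoints: -1.5, -7/12, 1/3, 1.25, 13/6, 37/12.
f(-1.5) = -5.5, f(-7/12) = -11/12, f(1/3) = 11/3, f(1.25) = 8.25, f(13/6) = 77/6, f(37/12) = 209/12.
Sum = Δu · [f(-1.5) + f(-7/12) + f(1/3) + ...].
Sum ≈ 32.771.

32.771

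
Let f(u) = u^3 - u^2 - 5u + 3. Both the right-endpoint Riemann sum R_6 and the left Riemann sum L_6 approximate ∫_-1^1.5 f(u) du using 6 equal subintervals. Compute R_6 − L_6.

-3.90625

R_6 ≈ 1.9610822.
L_6 ≈ 5.8673322.
R_6 − L_6 = -3.90625.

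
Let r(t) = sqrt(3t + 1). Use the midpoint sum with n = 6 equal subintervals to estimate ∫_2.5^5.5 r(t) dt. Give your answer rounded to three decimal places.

Δt = (5.5 − 2.5)/6 = 0.5.
Midpoints: 2.75, 3.25, 3.75, 4.25, 4.75, 5.25.
r(2.75) ≈ 3.041, r(3.25) ≈ 3.279, r(3.75) ≈ 3.500, r(4.25) ≈ 3.708, r(4.75) ≈ 3.905, r(5.25) ≈ 4.093.
Sum = Δt · [r(2.75) + r(3.25) + r(3.75) + ...].
Sum ≈ 10.763.

10.763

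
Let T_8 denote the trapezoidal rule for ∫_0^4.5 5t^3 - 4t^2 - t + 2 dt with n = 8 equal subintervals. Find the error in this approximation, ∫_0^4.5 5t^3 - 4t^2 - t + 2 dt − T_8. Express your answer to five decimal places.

-7.05981

Exact integral: ∫_0^4.5 f(t) dt = 389.953125.
T_8 ≈ 397.0129395.
Error ≈ 389.953125 − 397.0129395 ≈ -7.05981.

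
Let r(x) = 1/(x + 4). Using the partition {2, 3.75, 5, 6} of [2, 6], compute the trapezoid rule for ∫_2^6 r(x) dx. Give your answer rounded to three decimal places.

0.514

Subinterval widths: 1.75, 1.25, 1.
r(2) = 1/6, r(3.75) = 4/31, r(5) = 1/9, r(6) = 0.1.
On each subinterval the trapezoid contributes (Δx_i/2)·[r(x_{i-1}) + r(x_i)].
Sum ≈ 0.514.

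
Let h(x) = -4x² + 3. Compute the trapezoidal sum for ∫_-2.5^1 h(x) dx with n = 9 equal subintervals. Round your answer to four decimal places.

Δx = (1 − (-2.5))/9 = 7/18.
h(-2.5) = -22, h(-19/9) = -1201/81, h(-31/18) = -718/81, h(-4/3) = -37/9, h(-17/18) = -46/81, h(-5/9) = 143/81, h(-1/6) = 26/9, h(2/9) = 227/81, h(11/18) = 122/81, h(1) = -1.
T_9 = (Δx/2)·[h(x_0) + 2h(x_1) + ... + 2h(x_{8}) + h(x_9)].
Sum ≈ -12.0195.

-12.0195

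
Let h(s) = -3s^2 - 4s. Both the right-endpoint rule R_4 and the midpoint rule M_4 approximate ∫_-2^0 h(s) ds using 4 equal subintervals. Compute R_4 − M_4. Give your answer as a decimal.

0.625

R_4 = 0.75.
M_4 = 0.125.
R_4 − M_4 = 0.625.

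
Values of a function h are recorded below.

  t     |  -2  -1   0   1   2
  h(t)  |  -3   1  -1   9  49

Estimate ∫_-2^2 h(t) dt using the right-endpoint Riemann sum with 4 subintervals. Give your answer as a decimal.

Δt = 1.
Sum = 1·[1 + (-1) + 9 + 49] = 58.

58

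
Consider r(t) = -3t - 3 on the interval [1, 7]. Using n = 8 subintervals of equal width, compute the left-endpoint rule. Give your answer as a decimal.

-83.25

Δt = (7 − 1)/8 = 0.75.
Left endpoints: 1, 1.75, 2.5, 3.25, 4, 4.75, 5.5, 6.25.
r(1) = -6, r(1.75) = -8.25, r(2.5) = -10.5, r(3.25) = -12.75, r(4) = -15, r(4.75) = -17.25, r(5.5) = -19.5, r(6.25) = -21.75.
Sum = Δt · [r(1) + r(1.75) + r(2.5) + ...].
Sum = -83.25.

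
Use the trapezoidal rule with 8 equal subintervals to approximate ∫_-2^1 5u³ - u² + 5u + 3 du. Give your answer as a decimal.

-20.84765625

Δu = (1 − (-2))/8 = 0.375.
f(-2) = -51, f(-1.625) = -14961/512, f(-1.25) = -14.578125, f(-0.875) = -2811/512, f(-0.5) = -0.375, f(-0.125) = 1203/512, f(0.25) = 4.265625, f(0.625) = 3561/512, f(1) = 12.
T_8 = (Δu/2)·[f(u_0) + 2f(u_1) + ... + 2f(u_{7}) + f(u_8)].
Sum = -20.84765625.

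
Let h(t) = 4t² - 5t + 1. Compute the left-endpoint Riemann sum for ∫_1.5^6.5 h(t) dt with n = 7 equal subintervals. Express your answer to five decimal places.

220.15306

Δt = (6.5 − 1.5)/7 = 5/7.
Left endpoints: 1.5, 31/14, 41/14, 51/14, 61/14, 71/14, 81/14.
h(1.5) = 2.5, h(31/14) = 935/98, h(41/14) = 2025/98, h(51/14) = 3515/98, h(61/14) = 5405/98, h(71/14) = 7695/98, h(81/14) = 10385/98.
Sum = Δt · [h(1.5) + h(31/14) + h(41/14) + ...].
Sum ≈ 220.15306.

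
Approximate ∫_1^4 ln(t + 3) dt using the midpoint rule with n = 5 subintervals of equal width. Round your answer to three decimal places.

Δt = (4 − 1)/5 = 0.6.
Midpoints: 1.3, 1.9, 2.5, 3.1, 3.7.
f(1.3) ≈ 1.459, f(1.9) ≈ 1.589, f(2.5) ≈ 1.705, f(3.1) ≈ 1.808, f(3.7) ≈ 1.902.
Sum = Δt · [f(1.3) + f(1.9) + f(2.5) + f(3.1) + f(3.7)].
Sum ≈ 5.078.

5.078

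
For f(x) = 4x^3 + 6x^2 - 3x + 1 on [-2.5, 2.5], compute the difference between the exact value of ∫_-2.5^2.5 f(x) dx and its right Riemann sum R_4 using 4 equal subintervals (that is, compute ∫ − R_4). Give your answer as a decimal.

-76.5625

Exact integral: ∫_-2.5^2.5 f(x) dx = 67.5.
R_4 = 144.0625.
Error = 67.5 − 144.0625 = -76.5625.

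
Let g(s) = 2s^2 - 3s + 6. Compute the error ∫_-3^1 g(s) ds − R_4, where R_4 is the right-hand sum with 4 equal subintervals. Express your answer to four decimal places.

12.6667

Exact integral: ∫_-3^1 g(s) ds ≈ 54.666667.
R_4 = 42.
Error ≈ 54.666667 − 42 ≈ 12.6667.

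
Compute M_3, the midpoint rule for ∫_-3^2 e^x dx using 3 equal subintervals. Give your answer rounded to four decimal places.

Δx = (2 − (-3))/3 = 5/3.
Midpoints: -13/6, -0.5, 7/6.
f(-13/6) ≈ 0.1146, f(-0.5) ≈ 0.6065, f(7/6) ≈ 3.2113.
Sum = Δx · [f(-13/6) + f(-0.5) + f(7/6)].
Sum ≈ 6.5539.

6.5539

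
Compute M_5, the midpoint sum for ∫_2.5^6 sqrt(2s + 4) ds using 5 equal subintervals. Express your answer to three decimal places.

Δs = (6 − 2.5)/5 = 0.7.
Midpoints: 2.85, 3.55, 4.25, 4.95, 5.65.
f(2.85) ≈ 3.114, f(3.55) ≈ 3.332, f(4.25) ≈ 3.536, f(4.95) ≈ 3.728, f(5.65) ≈ 3.912.
Sum = Δs · [f(2.85) + f(3.55) + f(4.25) + f(4.95) + f(5.65)].
Sum ≈ 12.335.

12.335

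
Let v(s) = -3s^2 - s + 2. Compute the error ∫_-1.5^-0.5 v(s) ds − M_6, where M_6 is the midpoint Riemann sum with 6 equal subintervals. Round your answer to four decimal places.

-0.0069

Exact integral: ∫_-1.5^-0.5 v(s) ds = -0.25.
M_6 ≈ -0.243056.
Error ≈ -0.25 − (-0.243056) ≈ -0.0069.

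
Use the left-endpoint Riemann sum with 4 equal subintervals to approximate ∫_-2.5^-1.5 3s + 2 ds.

Δs = (-1.5 − (-2.5))/4 = 0.25.
Left endpoints: -2.5, -2.25, -2, -1.75.
f(-2.5) = -5.5, f(-2.25) = -4.75, f(-2) = -4, f(-1.75) = -3.25.
Sum = Δs · [f(-2.5) + f(-2.25) + f(-2) + f(-1.75)].
Sum = -4.375.

-4.375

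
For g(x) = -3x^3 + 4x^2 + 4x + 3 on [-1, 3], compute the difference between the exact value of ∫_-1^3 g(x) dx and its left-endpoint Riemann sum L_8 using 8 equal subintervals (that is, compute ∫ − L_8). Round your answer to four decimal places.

Exact integral: ∫_-1^3 g(x) dx ≈ 5.333333.
L_8 = 13.5.
Error ≈ 5.333333 − 13.5 ≈ -8.1667.

-8.1667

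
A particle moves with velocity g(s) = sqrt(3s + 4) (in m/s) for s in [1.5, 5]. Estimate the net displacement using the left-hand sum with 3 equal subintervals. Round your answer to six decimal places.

12.036012

Δs = (5 − 1.5)/3 = 7/6.
Left endpoints: 1.5, 8/3, 23/6.
g(1.5) ≈ 2.915476, g(8/3) ≈ 3.464102, g(23/6) ≈ 3.937004.
Sum = Δs · [g(1.5) + g(8/3) + g(23/6)].
Sum ≈ 12.036012.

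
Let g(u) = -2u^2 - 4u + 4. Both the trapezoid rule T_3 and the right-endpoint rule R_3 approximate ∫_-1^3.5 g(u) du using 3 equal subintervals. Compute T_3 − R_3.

T_3 = -37.125.
R_3 = -67.5.
T_3 − R_3 = 30.375.

30.375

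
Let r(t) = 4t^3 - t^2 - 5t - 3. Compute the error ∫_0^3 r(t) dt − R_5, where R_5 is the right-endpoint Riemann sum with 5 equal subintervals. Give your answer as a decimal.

-28.26

Exact integral: ∫_0^3 r(t) dt = 40.5.
R_5 = 68.76.
Error = 40.5 − 68.76 = -28.26.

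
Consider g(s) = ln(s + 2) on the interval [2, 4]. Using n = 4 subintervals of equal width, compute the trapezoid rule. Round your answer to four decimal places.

Δs = (4 − 2)/4 = 0.5.
g(2) ≈ 1.3863, g(2.5) ≈ 1.5041, g(3) ≈ 1.6094, g(3.5) ≈ 1.7047, g(4) ≈ 1.7918.
T_4 = (Δs/2)·[g(s_0) + 2g(s_1) + 2g(s_2) + 2g(s_3) + g(s_4)].
Sum ≈ 3.2036.

3.2036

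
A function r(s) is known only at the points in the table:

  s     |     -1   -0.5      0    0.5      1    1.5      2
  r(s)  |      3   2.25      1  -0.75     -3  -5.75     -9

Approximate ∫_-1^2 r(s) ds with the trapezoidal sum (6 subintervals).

-4.625

Δs = 0.5.
T_6 = (0.5/2)·[3 + 2·2.25 + 2·1 + 2·(-0.75) + 2·(-3) + 2·(-5.75) + (-9)] = -4.625.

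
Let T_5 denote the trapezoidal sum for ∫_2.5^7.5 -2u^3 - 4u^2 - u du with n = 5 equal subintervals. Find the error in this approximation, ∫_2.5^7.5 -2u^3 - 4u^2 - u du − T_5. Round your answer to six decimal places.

Exact integral: ∫_2.5^7.5 f(u) du ≈ -2129.16666667.
T_5 = -2157.5.
Error ≈ -2129.16666667 − (-2157.5) ≈ 28.333333.

28.333333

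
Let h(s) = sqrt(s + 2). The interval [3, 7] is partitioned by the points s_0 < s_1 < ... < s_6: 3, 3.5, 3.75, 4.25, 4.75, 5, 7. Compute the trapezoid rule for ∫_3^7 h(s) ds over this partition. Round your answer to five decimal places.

10.53844

Subinterval widths: 0.5, 0.25, 0.5, 0.5, 0.25, 2.
h(3) ≈ 2.23607, h(3.5) ≈ 2.34521, h(3.75) ≈ 2.39792, h(4.25) ≈ 2.50000, h(4.75) ≈ 2.59808, h(5) ≈ 2.64575, h(7) ≈ 3.00000.
On each subinterval the trapezoid contributes (Δs_i/2)·[h(s_{i-1}) + h(s_i)].
Sum ≈ 10.53844.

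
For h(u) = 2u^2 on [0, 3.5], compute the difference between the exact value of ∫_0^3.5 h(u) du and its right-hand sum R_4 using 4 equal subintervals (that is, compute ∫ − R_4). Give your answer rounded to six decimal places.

Exact integral: ∫_0^3.5 h(u) du ≈ 28.58333333.
R_4 = 40.1953125.
Error ≈ 28.58333333 − 40.1953125 ≈ -11.611979.

-11.611979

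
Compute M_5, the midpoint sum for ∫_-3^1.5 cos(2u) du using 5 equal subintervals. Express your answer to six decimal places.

Δu = (1.5 − (-3))/5 = 0.9.
Midpoints: -2.55, -1.65, -0.75, 0.15, 1.05.
f(-2.55) ≈ 0.377978, f(-1.65) ≈ -0.987480, f(-0.75) ≈ 0.070737, f(0.15) ≈ 0.955336, f(1.05) ≈ -0.504846.
Sum = Δu · [f(-2.55) + f(-1.65) + f(-0.75) + f(0.15) + f(1.05)].
Sum ≈ -0.079447.

-0.079447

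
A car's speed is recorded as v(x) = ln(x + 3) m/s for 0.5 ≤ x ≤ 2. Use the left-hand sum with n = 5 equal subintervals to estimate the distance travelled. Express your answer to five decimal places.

2.10838

Δx = (2 − 0.5)/5 = 0.3.
Left endpoints: 0.5, 0.8, 1.1, 1.4, 1.7.
v(0.5) ≈ 1.25276, v(0.8) ≈ 1.33500, v(1.1) ≈ 1.41099, v(1.4) ≈ 1.48160, v(1.7) ≈ 1.54756.
Sum = Δx · [v(0.5) + v(0.8) + v(1.1) + v(1.4) + v(1.7)].
Sum ≈ 2.10838.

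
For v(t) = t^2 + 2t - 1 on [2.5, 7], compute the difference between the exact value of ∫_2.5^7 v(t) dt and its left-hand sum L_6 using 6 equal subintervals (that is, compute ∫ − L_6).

18.984375

Exact integral: ∫_2.5^7 v(t) dt = 147.375.
L_6 = 128.390625.
Error = 147.375 − 128.390625 = 18.984375.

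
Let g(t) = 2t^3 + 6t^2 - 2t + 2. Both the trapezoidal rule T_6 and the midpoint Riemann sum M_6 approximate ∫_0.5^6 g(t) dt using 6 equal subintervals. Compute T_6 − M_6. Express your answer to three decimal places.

29.462

T_6 ≈ 1074.61024.
M_6 ≈ 1045.14800.
T_6 − M_6 ≈ 29.462.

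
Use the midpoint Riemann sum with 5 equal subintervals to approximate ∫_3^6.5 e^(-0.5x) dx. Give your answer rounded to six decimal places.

Δx = (6.5 − 3)/5 = 0.7.
Midpoints: 3.35, 4.05, 4.75, 5.45, 6.15.
f(3.35) ≈ 0.187308, f(4.05) ≈ 0.131994, f(4.75) ≈ 0.093014, f(5.45) ≈ 0.065546, f(6.15) ≈ 0.046190.
Sum = Δx · [f(3.35) + f(4.05) + f(4.75) + f(5.45) + f(6.15)].
Sum ≈ 0.366837.

0.366837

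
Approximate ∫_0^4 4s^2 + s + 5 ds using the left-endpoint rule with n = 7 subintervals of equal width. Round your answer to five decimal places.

Δs = (4 − 0)/7 = 4/7.
Left endpoints: 0, 4/7, 8/7, 12/7, 16/7, 20/7, 24/7.
f(0) = 5, f(4/7) = 337/49, f(8/7) = 557/49, f(12/7) = 905/49, f(16/7) = 1381/49, f(20/7) = 1985/49, f(24/7) = 2717/49.
Sum = Δs · [f(0) + f(4/7) + f(8/7) + ...].
Sum ≈ 94.77551.

94.77551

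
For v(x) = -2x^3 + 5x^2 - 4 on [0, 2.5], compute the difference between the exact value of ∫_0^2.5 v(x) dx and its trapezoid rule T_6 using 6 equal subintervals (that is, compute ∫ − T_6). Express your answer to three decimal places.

Exact integral: ∫_0^2.5 v(x) dx ≈ -3.48958.
T_6 ≈ -3.67043.
Error ≈ -3.48958 − (-3.67043) ≈ 0.181.

0.181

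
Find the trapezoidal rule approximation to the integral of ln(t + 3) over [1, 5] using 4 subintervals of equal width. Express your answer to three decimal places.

7.080

Δt = (5 − 1)/4 = 1.
f(1) ≈ 1.386, f(2) ≈ 1.609, f(3) ≈ 1.792, f(4) ≈ 1.946, f(5) ≈ 2.079.
T_4 = (Δt/2)·[f(t_0) + 2f(t_1) + 2f(t_2) + 2f(t_3) + f(t_4)].
Sum ≈ 7.080.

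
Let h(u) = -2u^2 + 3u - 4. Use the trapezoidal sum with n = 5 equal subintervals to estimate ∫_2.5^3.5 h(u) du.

Δu = (3.5 − 2.5)/5 = 0.2.
h(2.5) = -9, h(2.7) = -10.48, h(2.9) = -12.12, h(3.1) = -13.92, h(3.3) = -15.88, h(3.5) = -18.
T_5 = (Δu/2)·[h(u_0) + 2h(u_1) + ... + 2h(u_{4}) + h(u_5)].
Sum = -13.18.

-13.18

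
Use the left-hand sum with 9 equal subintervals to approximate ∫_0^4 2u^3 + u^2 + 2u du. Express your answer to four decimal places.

Δu = (4 − 0)/9 = 4/9.
Left endpoints: 0, 4/9, 8/9, 4/3, 16/9, 20/9, 8/3, 28/9, 32/9.
f(0) = 0, f(4/9) = 920/729, f(8/9) = 2896/729, f(4/3) = 248/27, f(16/9) = 13088/729, f(20/9) = 22840/729, f(8/3) = 1360/27, f(28/9) = 55496/729, f(32/9) = 79936/729.
Sum = Δu · [f(0) + f(4/9) + f(8/9) + ...].
Sum ≈ 133.2675.

133.2675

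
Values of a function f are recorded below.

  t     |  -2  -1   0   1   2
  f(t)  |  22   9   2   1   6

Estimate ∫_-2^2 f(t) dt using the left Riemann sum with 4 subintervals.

Δt = 1.
Sum = 1·[22 + 9 + 2 + 1] = 34.

34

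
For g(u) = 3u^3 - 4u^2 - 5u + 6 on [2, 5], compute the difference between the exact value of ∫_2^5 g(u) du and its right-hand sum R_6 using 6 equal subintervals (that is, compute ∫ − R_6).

Exact integral: ∫_2^5 g(u) du = 266.25.
R_6 = 332.6875.
Error = 266.25 − 332.6875 = -66.4375.

-66.4375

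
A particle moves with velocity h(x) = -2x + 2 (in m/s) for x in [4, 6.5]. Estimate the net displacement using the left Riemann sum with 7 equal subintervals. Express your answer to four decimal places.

-20.3571

Δx = (6.5 − 4)/7 = 5/14.
Left endpoints: 4, 61/14, 33/7, 71/14, 38/7, 81/14, 43/7.
h(4) = -6, h(61/14) = -47/7, h(33/7) = -52/7, h(71/14) = -57/7, h(38/7) = -62/7, h(81/14) = -67/7, h(43/7) = -72/7.
Sum = Δx · [h(4) + h(61/14) + h(33/7) + ...].
Sum ≈ -20.3571.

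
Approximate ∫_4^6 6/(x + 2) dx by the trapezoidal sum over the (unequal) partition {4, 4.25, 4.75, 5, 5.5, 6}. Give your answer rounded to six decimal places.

Subinterval widths: 0.25, 0.5, 0.25, 0.5, 0.5.
f(4) = 1, f(4.25) = 0.96, f(4.75) = 8/9, f(5) = 6/7, f(5.5) = 0.8, f(6) = 0.75.
On each subinterval the trapezoid contributes (Δx_i/2)·[f(x_{i-1}) + f(x_i)].
Sum ≈ 1.727262.

1.727262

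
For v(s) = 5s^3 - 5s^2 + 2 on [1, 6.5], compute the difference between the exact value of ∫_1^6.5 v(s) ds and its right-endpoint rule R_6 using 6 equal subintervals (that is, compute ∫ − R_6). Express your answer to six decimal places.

-572.001591

Exact integral: ∫_1^6.5 v(s) ds ≈ 1785.03645833.
R_6 ≈ 2357.03804977.
Error ≈ 1785.03645833 − 2357.03804977 ≈ -572.001591.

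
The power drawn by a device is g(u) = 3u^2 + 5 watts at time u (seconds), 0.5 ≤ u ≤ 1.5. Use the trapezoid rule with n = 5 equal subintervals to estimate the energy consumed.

8.27

Δu = (1.5 − 0.5)/5 = 0.2.
g(0.5) = 5.75, g(0.7) = 6.47, g(0.9) = 7.43, g(1.1) = 8.63, g(1.3) = 10.07, g(1.5) = 11.75.
T_5 = (Δu/2)·[g(u_0) + 2g(u_1) + ... + 2g(u_{4}) + g(u_5)].
Sum = 8.27.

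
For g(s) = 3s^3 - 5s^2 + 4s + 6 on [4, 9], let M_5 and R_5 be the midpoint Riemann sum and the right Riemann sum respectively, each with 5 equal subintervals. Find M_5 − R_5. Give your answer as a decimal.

-911.875

M_5 = 3758.125.
R_5 = 4670.
M_5 − R_5 = -911.875.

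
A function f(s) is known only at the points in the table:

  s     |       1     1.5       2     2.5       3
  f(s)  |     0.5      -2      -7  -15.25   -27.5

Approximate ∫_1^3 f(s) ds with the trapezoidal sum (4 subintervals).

Δs = 0.5.
T_4 = (0.5/2)·[0.5 + 2·(-2) + 2·(-7) + 2·(-15.25) + (-27.5)] = -18.875.

-18.875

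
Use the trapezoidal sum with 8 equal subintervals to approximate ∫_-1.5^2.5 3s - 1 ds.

2

Δs = (2.5 − (-1.5))/8 = 0.5.
f(-1.5) = -5.5, f(-1) = -4, f(-0.5) = -2.5, f(0) = -1, f(0.5) = 0.5, f(1) = 2, f(1.5) = 3.5, f(2) = 5, f(2.5) = 6.5.
T_8 = (Δs/2)·[f(s_0) + 2f(s_1) + ... + 2f(s_{7}) + f(s_8)].
Sum = 2.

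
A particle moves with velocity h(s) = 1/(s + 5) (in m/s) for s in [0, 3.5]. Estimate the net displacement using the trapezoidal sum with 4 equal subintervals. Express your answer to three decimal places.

0.532

Δs = (3.5 − 0)/4 = 0.875.
h(0) = 0.2, h(0.875) = 8/47, h(1.75) = 4/27, h(2.625) = 8/61, h(3.5) = 2/17.
T_4 = (Δs/2)·[h(s_0) + 2h(s_1) + 2h(s_2) + 2h(s_3) + h(s_4)].
Sum ≈ 0.532.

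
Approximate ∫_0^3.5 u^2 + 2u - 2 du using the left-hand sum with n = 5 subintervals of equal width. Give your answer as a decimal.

Δu = (3.5 − 0)/5 = 0.7.
Left endpoints: 0, 0.7, 1.4, 2.1, 2.8.
f(0) = -2, f(0.7) = -0.11, f(1.4) = 2.76, f(2.1) = 6.61, f(2.8) = 11.44.
Sum = Δu · [f(0) + f(0.7) + f(1.4) + f(2.1) + f(2.8)].
Sum = 13.09.

13.09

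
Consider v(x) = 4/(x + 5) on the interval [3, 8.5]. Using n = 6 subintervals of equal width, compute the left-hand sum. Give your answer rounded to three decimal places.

2.189

Δx = (8.5 − 3)/6 = 11/12.
Left endpoints: 3, 47/12, 29/6, 5.75, 20/3, 91/12.
v(3) = 0.5, v(47/12) = 48/107, v(29/6) = 24/59, v(5.75) = 16/43, v(20/3) = 12/35, v(91/12) = 48/151.
Sum = Δx · [v(3) + v(47/12) + v(29/6) + ...].
Sum ≈ 2.189.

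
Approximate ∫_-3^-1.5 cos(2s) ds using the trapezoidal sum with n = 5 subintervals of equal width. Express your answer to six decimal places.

Δs = (-1.5 − (-3))/5 = 0.3.
f(-3) ≈ 0.960170, f(-2.7) ≈ 0.634693, f(-2.4) ≈ 0.087499, f(-2.1) ≈ -0.490261, f(-1.8) ≈ -0.896758, f(-1.5) ≈ -0.989992.
T_5 = (Δs/2)·[f(s_0) + 2f(s_1) + ... + 2f(s_{4}) + f(s_5)].
Sum ≈ -0.203922.

-0.203922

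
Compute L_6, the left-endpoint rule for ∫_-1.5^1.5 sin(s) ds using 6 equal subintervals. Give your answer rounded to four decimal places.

-0.4987

Δs = (1.5 − (-1.5))/6 = 0.5.
Left endpoints: -1.5, -1, -0.5, 0, 0.5, 1.
f(-1.5) ≈ -0.9975, f(-1) ≈ -0.8415, f(-0.5) ≈ -0.4794, f(0) ≈ 0.0000, f(0.5) ≈ 0.4794, f(1) ≈ 0.8415.
Sum = Δs · [f(-1.5) + f(-1) + f(-0.5) + ...].
Sum ≈ -0.4987.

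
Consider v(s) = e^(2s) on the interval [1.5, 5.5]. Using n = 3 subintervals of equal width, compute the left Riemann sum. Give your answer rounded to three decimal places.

5959.223

Δs = (5.5 − 1.5)/3 = 4/3.
Left endpoints: 1.5, 17/6, 25/6.
v(1.5) ≈ 20.086, v(17/6) ≈ 289.069, v(25/6) ≈ 4160.262.
Sum = Δs · [v(1.5) + v(17/6) + v(25/6)].
Sum ≈ 5959.223.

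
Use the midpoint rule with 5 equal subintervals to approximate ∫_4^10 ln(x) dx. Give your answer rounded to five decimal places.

Δx = (10 − 4)/5 = 1.2.
Midpoints: 4.6, 5.8, 7, 8.2, 9.4.
f(4.6) ≈ 1.52606, f(5.8) ≈ 1.75786, f(7) ≈ 1.94591, f(8.2) ≈ 2.10413, f(9.4) ≈ 2.24071.
Sum = Δx · [f(4.6) + f(5.8) + f(7) + f(8.2) + f(9.4)].
Sum ≈ 11.48960.

11.48960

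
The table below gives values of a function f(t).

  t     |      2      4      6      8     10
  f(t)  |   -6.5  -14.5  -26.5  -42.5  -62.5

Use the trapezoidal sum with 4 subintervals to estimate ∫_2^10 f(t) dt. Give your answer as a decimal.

Δt = 2.
T_4 = (2/2)·[(-6.5) + 2·(-14.5) + 2·(-26.5) + 2·(-42.5) + (-62.5)] = -236.

-236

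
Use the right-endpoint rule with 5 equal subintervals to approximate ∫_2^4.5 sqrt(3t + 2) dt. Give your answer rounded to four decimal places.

Δt = (4.5 − 2)/5 = 0.5.
Right endpoints: 2.5, 3, 3.5, 4, 4.5.
f(2.5) ≈ 3.0822, f(3) ≈ 3.3166, f(3.5) ≈ 3.5355, f(4) ≈ 3.7417, f(4.5) ≈ 3.9370.
Sum = Δt · [f(2.5) + f(3) + f(3.5) + f(4) + f(4.5)].
Sum ≈ 8.8065.

8.8065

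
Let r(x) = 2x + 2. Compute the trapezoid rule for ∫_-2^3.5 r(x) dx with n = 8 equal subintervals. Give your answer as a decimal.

Δx = (3.5 − (-2))/8 = 0.6875.
r(-2) = -2, r(-1.3125) = -0.625, r(-0.625) = 0.75, r(0.0625) = 2.125, r(0.75) = 3.5, r(1.4375) = 4.875, r(2.125) = 6.25, r(2.8125) = 7.625, r(3.5) = 9.
T_8 = (Δx/2)·[r(x_0) + 2r(x_1) + ... + 2r(x_{7}) + r(x_8)].
Sum = 19.25.

19.25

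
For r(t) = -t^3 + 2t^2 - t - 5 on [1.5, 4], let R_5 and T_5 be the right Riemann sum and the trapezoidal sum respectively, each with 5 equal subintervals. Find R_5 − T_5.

-8.90625

R_5 = -51.25.
T_5 = -42.34375.
R_5 − T_5 = -8.90625.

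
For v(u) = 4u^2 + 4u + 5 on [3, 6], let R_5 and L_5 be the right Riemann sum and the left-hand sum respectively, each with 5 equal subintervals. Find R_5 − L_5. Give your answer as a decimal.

72

R_5 = 357.72.
L_5 = 285.72.
R_5 − L_5 = 72.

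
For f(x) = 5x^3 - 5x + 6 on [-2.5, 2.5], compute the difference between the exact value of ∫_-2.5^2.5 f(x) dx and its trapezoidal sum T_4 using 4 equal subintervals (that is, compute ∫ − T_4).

Exact integral: ∫_-2.5^2.5 f(x) dx = 30.
T_4 = 30.
Error = 30 − 30 = 0.

0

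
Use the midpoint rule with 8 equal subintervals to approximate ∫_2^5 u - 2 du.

4.5

Δu = (5 − 2)/8 = 0.375.
Midpoints: 2.1875, 2.5625, 2.9375, 3.3125, 3.6875, 4.0625, 4.4375, 4.8125.
f(2.1875) = 0.1875, f(2.5625) = 0.5625, f(2.9375) = 0.9375, f(3.3125) = 1.3125, f(3.6875) = 1.6875, f(4.0625) = 2.0625, f(4.4375) = 2.4375, f(4.8125) = 2.8125.
Sum = Δu · [f(2.1875) + f(2.5625) + f(2.9375) + ...].
Sum = 4.5.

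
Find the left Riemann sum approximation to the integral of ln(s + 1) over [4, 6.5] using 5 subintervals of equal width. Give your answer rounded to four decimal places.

Δs = (6.5 − 4)/5 = 0.5.
Left endpoints: 4, 4.5, 5, 5.5, 6.
f(4) ≈ 1.6094, f(4.5) ≈ 1.7047, f(5) ≈ 1.7918, f(5.5) ≈ 1.8718, f(6) ≈ 1.9459.
Sum = Δs · [f(4) + f(4.5) + f(5) + f(5.5) + f(6)].
Sum ≈ 4.4618.

4.4618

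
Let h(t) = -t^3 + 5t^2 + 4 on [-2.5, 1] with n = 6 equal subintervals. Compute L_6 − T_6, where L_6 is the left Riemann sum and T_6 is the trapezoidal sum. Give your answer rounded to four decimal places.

12.5052

L_6 ≈ 65.168258.
T_6 ≈ 52.663050.
L_6 − T_6 ≈ 12.5052.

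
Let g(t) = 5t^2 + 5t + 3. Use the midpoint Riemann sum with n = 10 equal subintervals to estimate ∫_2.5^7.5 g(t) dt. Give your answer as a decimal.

816.5625

Δt = (7.5 − 2.5)/10 = 0.5.
Midpoints: 2.75, 3.25, 3.75, 4.25, 4.75, 5.25, 5.75, 6.25, 6.75, 7.25.
g(2.75) = 54.5625, g(3.25) = 72.0625, g(3.75) = 92.0625, g(4.25) = 114.5625, g(4.75) = 139.5625, g(5.25) = 167.0625, g(5.75) = 197.0625, g(6.25) = 229.5625, g(6.75) = 264.5625, g(7.25) = 302.0625.
Sum = Δt · [g(2.75) + g(3.25) + g(3.75) + ...].
Sum = 816.5625.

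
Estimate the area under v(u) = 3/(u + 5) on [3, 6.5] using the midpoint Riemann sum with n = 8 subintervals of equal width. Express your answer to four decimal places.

1.0885

Δu = (6.5 − 3)/8 = 0.4375.
Midpoints: 3.21875, 3.65625, 4.09375, 4.53125, 4.96875, 5.40625, 5.84375, 6.28125.
v(3.21875) = 96/263, v(3.65625) = 96/277, v(4.09375) = 32/97, v(4.53125) = 96/305, v(4.96875) = 96/319, v(5.40625) = 32/111, v(5.84375) = 96/347, v(6.28125) = 96/361.
Sum = Δu · [v(3.21875) + v(3.65625) + v(4.09375) + ...].
Sum ≈ 1.0885.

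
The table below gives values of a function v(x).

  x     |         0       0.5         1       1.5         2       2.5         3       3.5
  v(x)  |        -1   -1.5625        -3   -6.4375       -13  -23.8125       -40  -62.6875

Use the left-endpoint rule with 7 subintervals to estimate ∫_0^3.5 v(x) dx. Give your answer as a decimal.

-44.40625

Δx = 0.5.
Sum = 0.5·[(-1) + (-1.5625) + (-3) + (-6.4375) + (-13) + (-23.8125) + (-40)] = -44.40625.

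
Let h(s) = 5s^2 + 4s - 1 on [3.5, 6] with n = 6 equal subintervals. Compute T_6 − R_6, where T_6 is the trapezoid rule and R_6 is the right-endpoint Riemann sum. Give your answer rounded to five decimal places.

-26.82292

T_6 ≈ 333.9033565.
R_6 ≈ 360.7262731.
T_6 − R_6 ≈ -26.82292.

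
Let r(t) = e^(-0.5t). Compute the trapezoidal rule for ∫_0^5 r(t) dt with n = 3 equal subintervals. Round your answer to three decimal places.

Δt = (5 − 0)/3 = 5/3.
r(0) ≈ 1.000, r(5/3) ≈ 0.435, r(10/3) ≈ 0.189, r(5) ≈ 0.082.
T_3 = (Δt/2)·[r(t_0) + 2r(t_1) + 2r(t_2) + r(t_3)].
Sum ≈ 1.941.

1.941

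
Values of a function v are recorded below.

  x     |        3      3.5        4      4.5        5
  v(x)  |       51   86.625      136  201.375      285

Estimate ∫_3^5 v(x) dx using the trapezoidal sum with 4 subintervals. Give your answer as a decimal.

Δx = 0.5.
T_4 = (0.5/2)·[51 + 2·86.625 + 2·136 + 2·201.375 + 285] = 296.

296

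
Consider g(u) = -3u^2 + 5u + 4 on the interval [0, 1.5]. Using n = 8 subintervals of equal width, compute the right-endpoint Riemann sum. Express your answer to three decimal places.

8.294

Δu = (1.5 − 0)/8 = 0.1875.
Right endpoints: 0.1875, 0.375, 0.5625, 0.75, 0.9375, 1.125, 1.3125, 1.5.
g(0.1875) = 4.83203125, g(0.375) = 5.453125, g(0.5625) = 5.86328125, g(0.75) = 6.0625, g(0.9375) = 6.05078125, g(1.125) = 5.828125, g(1.3125) = 5.39453125, g(1.5) = 4.75.
Sum = Δu · [g(0.1875) + g(0.375) + g(0.5625) + ...].
Sum ≈ 8.294.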